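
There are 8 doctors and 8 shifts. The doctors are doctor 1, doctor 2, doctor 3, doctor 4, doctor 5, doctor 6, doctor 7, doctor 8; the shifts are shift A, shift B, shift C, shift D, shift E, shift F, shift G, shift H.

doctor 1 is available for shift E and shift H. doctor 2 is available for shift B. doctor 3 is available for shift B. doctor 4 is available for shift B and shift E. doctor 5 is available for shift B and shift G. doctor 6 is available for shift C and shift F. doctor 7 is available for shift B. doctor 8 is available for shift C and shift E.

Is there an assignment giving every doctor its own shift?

No

The set {doctor 2, doctor 3, doctor 7} has only 1 neighbour ({shift B}), so by Hall's theorem at most 6 of the 8 doctors can be matched.
Hence no matching covers every doctor.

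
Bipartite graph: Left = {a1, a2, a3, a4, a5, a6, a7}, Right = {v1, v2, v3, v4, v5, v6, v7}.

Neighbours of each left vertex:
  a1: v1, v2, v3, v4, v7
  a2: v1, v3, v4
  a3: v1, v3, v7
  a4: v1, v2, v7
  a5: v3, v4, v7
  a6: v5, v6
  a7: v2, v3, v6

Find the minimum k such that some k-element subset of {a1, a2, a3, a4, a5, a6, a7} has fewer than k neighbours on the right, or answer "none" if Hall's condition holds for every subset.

none

A matching saturating every left vertex exists, for instance a1→v3, a2→v4, a3→v1, a4→v2, a5→v7, a6→v5, a7→v6.
By Hall's marriage theorem, this means |N(S)| ≥ |S| for every subset S, so no violating subset exists.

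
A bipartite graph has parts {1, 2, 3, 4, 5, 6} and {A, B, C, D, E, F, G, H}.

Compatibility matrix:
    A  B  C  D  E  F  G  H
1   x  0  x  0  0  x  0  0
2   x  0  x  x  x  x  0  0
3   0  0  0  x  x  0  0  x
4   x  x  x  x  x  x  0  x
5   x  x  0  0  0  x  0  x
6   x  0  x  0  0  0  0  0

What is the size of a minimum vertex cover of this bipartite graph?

{1, 2, 3, 4, 5, 6} is a vertex cover of size 6: every edge has an endpoint in this set.
No smaller cover exists because 1–F, 2–E, 3–D, 4–A, 5–B, 6–C is a matching of size 6, and a cover must include an endpoint of each of these disjoint edges (König's theorem).

6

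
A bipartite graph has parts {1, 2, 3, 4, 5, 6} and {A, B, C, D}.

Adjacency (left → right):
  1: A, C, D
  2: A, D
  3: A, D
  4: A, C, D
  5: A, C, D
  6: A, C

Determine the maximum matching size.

3

A valid assignment of size 3: 1-C, 2-A, 3-D.
The set {1, 2, 3, 4, 5, 6} has only 3 neighbours ({A, C, D}), so by Hall's theorem at most 3 of the 6 left vertices can be matched.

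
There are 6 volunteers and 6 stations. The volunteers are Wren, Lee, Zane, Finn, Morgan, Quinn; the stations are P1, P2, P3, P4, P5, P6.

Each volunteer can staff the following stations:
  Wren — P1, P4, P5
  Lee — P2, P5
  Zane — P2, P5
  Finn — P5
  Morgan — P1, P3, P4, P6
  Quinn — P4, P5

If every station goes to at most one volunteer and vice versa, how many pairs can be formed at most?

5

One maximum matching: Wren-P1, Lee-P2, Zane-P5, Morgan-P6, Quinn-P4.
The set {Lee, Zane, Finn} has only 2 neighbours ({P2, P5}), so by Hall's theorem at most 5 of the 6 volunteers can be matched.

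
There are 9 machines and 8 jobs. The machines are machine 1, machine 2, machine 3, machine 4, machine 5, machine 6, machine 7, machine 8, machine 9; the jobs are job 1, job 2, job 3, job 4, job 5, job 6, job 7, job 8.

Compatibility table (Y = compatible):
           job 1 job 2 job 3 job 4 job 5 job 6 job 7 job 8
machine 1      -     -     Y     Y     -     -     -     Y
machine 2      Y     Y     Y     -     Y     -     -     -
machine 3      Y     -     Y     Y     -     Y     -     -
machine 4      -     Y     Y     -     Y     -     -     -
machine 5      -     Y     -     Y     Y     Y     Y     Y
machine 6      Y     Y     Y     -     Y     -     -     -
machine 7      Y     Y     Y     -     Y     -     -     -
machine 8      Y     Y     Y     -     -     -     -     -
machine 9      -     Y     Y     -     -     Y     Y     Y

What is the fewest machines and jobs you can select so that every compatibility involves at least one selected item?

8

The 8 edges machine 1–job 8, machine 2–job 5, machine 3–job 6, machine 4–job 3, machine 5–job 4, machine 6–job 1, machine 7–job 2, machine 9–job 7 form a matching, so any vertex cover needs at least 8 vertices (one per matched edge).
Conversely {machine 1, machine 3, machine 5, machine 9, job 1, job 2, job 3, job 5} meets every edge and has exactly 8 vertices, so 8 is optimal.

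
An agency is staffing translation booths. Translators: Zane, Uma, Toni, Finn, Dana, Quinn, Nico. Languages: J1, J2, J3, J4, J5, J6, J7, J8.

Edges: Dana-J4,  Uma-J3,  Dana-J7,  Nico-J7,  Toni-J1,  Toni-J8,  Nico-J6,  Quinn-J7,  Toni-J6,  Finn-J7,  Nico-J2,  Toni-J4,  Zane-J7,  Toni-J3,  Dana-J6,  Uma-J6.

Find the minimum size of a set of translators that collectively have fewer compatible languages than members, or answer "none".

2

Take S = {Zane, Finn}. Its neighbourhood is {J7}, so |N(S)| = 1 < |S| = 2.
No single vertex violates Hall's condition since each has at least one neighbour, so 2 is the minimum.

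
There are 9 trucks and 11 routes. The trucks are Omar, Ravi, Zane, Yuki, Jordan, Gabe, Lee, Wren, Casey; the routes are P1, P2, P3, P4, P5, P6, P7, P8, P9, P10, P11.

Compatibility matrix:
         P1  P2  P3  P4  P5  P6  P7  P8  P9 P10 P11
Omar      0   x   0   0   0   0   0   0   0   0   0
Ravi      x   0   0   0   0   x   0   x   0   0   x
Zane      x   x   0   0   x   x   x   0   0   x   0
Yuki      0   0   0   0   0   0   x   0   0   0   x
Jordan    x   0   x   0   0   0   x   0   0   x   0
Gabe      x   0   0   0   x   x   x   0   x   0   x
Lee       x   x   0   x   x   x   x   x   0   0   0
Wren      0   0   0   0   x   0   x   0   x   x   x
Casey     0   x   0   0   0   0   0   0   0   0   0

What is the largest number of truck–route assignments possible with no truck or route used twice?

8

A valid assignment of size 8: Omar→P2, Ravi→P6, Zane→P10, Yuki→P7, Jordan→P3, Gabe→P1, Lee→P8, Wren→P11.
The set {Omar, Casey} has only 1 neighbour ({P2}), so by Hall's theorem at most 8 of the 9 trucks can be matched.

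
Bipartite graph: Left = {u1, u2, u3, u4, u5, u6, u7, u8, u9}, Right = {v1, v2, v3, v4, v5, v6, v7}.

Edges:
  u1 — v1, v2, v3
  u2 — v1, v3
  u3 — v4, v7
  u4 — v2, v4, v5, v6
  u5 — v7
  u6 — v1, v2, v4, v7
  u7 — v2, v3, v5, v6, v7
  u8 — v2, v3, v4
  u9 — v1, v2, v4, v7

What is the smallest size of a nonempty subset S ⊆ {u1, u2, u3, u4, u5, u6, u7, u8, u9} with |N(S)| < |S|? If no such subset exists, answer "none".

6

Take S = {u1, u2, u3, u5, u6, u8}. Its neighbourhood is {v1, v2, v3, v4, v7}, so |N(S)| = 5 < |S| = 6.
Every subset of size less than 6 has at least as many neighbours as members, so 6 is the minimum.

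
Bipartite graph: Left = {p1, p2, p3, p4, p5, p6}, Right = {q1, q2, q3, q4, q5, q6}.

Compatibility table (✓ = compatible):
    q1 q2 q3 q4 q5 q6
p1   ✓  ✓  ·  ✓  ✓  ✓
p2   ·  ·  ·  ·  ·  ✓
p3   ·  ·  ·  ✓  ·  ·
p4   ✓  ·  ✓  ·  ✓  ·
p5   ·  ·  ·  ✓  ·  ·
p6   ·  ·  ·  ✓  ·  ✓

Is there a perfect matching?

No

The set {p2, p3, p5, p6} has only 2 neighbours ({q4, q6}), so by Hall's theorem at most 4 of the 6 left vertices can be matched.
Hence no matching covers every left vertex.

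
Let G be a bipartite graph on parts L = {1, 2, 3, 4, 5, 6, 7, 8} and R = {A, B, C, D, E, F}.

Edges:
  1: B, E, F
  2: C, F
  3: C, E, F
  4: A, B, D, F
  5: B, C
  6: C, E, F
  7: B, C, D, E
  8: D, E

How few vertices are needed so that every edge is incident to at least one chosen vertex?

6

{4, B, C, D, E, F} is a vertex cover of size 6: every edge has an endpoint in this set.
No smaller cover exists because 1–E, 2–F, 3–C, 4–A, 5–B, 7–D is a matching of size 6, and a cover must include an endpoint of each of these disjoint edges (König's theorem).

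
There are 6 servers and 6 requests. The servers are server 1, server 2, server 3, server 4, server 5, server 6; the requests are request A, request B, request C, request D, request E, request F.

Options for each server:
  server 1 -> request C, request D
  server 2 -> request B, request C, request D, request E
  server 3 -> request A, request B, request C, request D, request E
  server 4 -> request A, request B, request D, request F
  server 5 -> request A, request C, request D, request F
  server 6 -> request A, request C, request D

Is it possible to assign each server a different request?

A valid assignment of size 6: server 1–request D, server 2–request E, server 3–request B, server 4–request A, server 5–request F, server 6–request C.
Every server is matched, so this is a perfect matching.

Yes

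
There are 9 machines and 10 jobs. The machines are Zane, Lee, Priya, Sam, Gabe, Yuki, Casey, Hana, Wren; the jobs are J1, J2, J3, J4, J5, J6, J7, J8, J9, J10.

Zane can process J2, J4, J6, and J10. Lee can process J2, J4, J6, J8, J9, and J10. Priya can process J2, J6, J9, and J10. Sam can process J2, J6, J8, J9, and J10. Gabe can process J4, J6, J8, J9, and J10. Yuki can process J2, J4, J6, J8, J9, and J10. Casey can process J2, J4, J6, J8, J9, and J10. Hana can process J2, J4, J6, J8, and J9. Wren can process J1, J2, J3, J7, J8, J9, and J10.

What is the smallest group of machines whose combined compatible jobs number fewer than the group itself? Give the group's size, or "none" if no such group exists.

7

Take S = {Zane, Lee, Priya, Sam, Gabe, Yuki, Casey}. Its neighbourhood is {J2, J4, J6, J8, J9, J10}, so |N(S)| = 6 < |S| = 7.
Every subset of size less than 7 has at least as many neighbours as members, so 7 is the minimum.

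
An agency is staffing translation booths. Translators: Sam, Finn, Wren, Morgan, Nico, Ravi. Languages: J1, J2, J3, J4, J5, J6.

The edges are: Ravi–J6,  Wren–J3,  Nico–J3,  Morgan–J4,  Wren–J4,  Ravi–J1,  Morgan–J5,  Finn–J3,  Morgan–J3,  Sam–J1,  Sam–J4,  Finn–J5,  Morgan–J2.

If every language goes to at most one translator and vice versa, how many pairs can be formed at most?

A valid assignment of size 6: Sam–J1, Finn–J5, Wren–J4, Morgan–J2, Nico–J3, Ravi–J6.
All 6 translators are matched, so no larger matching exists.

6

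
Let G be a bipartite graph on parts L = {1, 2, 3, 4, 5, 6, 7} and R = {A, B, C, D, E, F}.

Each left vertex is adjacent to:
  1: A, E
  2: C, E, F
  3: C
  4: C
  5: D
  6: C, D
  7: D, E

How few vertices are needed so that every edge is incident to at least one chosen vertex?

5

A maximum matching has 5 edges (e.g. 1–A, 2–F, 3–C, 5–D, 7–E).
By König's theorem the minimum vertex cover has the same size. One such cover is {1, 2, 7, C, D}.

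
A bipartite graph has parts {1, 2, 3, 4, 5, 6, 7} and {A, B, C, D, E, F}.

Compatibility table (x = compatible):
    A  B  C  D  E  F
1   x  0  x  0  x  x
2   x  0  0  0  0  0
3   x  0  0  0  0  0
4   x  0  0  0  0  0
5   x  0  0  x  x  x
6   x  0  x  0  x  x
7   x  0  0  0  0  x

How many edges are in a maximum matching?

5

One maximum matching: 1–C, 2–A, 5–D, 6–E, 7–F.
The set {2, 3, 4} has only 1 neighbour ({A}), so by Hall's theorem at most 5 of the 7 left vertices can be matched.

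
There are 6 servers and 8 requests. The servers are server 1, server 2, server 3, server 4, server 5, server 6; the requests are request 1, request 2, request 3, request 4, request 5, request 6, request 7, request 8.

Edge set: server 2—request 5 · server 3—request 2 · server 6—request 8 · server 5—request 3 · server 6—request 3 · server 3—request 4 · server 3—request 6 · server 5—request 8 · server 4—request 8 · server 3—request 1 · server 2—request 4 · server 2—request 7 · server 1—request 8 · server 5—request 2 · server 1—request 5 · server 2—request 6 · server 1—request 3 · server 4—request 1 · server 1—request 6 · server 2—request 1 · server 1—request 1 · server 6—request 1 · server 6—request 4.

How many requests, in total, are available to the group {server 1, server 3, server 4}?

7

The union of neighbours of {server 1, server 3, server 4} is {request 1, request 2, request 3, request 4, request 5, request 6, request 8}, which has 7 elements.
Since |N(S)| = 7 ≥ |S| = 3, Hall's condition holds for this subset.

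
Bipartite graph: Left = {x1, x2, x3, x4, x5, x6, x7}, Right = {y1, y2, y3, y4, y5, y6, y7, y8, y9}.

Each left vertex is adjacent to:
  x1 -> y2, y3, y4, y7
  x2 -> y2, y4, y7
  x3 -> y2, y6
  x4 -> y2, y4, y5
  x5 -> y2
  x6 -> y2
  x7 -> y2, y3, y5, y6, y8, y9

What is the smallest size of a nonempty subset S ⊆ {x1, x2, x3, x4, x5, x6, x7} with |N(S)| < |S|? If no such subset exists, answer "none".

Take S = {x5, x6}. Its neighbourhood is {y2}, so |N(S)| = 1 < |S| = 2.
No single vertex violates Hall's condition since each has at least one neighbour, so 2 is the minimum.

2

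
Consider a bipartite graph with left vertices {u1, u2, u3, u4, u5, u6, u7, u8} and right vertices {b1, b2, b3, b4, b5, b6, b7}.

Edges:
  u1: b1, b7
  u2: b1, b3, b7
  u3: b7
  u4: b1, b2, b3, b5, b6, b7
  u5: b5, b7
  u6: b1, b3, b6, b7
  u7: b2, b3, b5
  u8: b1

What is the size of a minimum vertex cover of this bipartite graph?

{b1, b2, b3, b5, b6, b7} is a vertex cover of size 6: every edge has an endpoint in this set.
No smaller cover exists because u1–b1, u2–b3, u3–b7, u4–b2, u5–b5, u6–b6 is a matching of size 6, and a cover must include an endpoint of each of these disjoint edges (König's theorem).

6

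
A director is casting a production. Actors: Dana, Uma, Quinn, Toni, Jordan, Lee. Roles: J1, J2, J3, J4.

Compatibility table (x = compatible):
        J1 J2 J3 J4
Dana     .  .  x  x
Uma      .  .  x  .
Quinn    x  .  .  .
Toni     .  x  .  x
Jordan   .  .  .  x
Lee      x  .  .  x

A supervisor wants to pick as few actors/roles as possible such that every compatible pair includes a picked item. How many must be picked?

4

The 4 edges Dana–J4, Uma–J3, Quinn–J1, Toni–J2 form a matching, so any vertex cover needs at least 4 vertices (one per matched edge).
Conversely {Toni, J1, J3, J4} meets every edge and has exactly 4 vertices, so 4 is optimal.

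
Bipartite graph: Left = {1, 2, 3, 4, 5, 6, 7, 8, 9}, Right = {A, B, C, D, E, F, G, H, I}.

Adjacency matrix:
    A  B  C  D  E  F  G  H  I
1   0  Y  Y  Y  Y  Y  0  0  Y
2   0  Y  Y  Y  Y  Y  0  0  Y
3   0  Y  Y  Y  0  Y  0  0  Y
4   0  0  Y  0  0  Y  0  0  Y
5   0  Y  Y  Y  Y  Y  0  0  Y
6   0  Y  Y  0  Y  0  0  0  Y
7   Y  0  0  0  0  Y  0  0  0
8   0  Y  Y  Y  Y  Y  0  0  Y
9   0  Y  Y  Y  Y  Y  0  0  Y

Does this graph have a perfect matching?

No

The set {1, 2, 3, 4, 5, 6, 8, 9} has only 6 neighbours ({B, C, D, E, F, I}), so by Hall's theorem at most 7 of the 9 left vertices can be matched.
Hence no matching covers every left vertex.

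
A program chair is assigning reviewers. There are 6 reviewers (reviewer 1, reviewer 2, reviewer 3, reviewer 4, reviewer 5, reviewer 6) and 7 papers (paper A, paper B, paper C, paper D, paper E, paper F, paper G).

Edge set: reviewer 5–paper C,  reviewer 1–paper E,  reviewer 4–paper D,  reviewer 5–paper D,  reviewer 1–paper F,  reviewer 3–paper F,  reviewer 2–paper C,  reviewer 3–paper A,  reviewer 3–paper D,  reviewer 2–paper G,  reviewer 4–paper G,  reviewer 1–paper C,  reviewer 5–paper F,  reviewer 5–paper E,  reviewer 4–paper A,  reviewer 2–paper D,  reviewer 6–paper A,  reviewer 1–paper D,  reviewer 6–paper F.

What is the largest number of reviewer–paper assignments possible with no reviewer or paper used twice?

One maximum matching: reviewer 1–paper E, reviewer 2–paper G, reviewer 3–paper D, reviewer 4–paper A, reviewer 5–paper C, reviewer 6–paper F.
This saturates every reviewer, so 6 is the maximum.

6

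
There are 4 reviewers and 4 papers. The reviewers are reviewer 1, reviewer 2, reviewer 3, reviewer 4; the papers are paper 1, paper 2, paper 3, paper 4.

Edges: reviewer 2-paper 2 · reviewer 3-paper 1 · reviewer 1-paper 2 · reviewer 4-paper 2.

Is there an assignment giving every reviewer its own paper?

No

The set {reviewer 1, reviewer 2, reviewer 4} has only 1 neighbour ({paper 2}), so by Hall's theorem at most 2 of the 4 reviewers can be matched.
Hence no matching covers every reviewer.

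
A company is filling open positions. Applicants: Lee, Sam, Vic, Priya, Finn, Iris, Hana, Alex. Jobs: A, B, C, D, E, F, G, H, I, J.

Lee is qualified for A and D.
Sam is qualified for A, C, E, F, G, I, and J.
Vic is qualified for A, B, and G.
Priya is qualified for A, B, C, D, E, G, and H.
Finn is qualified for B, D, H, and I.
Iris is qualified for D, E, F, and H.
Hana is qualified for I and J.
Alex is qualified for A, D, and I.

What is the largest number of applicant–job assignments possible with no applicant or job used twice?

A valid assignment of size 8: Lee→A, Sam→G, Vic→B, Priya→E, Finn→D, Iris→H, Hana→J, Alex→I.
This saturates every applicant, so 8 is the maximum.

8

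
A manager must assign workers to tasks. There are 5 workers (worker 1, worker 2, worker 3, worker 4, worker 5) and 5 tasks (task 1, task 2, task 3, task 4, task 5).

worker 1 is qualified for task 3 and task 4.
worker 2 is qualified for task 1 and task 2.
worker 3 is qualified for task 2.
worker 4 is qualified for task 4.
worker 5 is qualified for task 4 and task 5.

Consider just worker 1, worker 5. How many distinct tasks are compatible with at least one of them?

The union of neighbours of {worker 1, worker 5} is {task 3, task 4, task 5}, which has 3 elements.
Since |N(S)| = 3 ≥ |S| = 2, Hall's condition holds for this subset.

3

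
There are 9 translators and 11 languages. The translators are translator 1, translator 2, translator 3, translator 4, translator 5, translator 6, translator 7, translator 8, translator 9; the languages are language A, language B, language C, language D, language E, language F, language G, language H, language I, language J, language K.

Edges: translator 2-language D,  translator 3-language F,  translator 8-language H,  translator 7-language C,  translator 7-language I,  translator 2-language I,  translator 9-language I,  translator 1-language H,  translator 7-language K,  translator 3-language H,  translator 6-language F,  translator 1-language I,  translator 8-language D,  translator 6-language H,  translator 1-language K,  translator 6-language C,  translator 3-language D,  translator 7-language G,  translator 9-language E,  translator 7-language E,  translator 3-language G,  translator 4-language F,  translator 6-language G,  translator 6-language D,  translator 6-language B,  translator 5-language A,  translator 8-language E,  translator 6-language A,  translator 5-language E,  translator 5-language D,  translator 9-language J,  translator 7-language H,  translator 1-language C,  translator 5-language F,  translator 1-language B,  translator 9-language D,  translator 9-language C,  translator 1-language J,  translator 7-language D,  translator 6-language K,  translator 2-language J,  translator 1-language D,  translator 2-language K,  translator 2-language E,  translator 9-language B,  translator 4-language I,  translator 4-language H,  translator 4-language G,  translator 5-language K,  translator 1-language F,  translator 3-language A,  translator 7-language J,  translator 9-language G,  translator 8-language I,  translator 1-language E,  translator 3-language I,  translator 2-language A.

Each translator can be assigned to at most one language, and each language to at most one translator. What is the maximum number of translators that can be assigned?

9

For example, pair translator 1→language K, translator 2→language D, translator 3→language G, translator 4→language H, translator 5→language F, translator 6→language B, translator 7→language C, translator 8→language I, translator 9→language J.
This saturates every translator, so 9 is the maximum.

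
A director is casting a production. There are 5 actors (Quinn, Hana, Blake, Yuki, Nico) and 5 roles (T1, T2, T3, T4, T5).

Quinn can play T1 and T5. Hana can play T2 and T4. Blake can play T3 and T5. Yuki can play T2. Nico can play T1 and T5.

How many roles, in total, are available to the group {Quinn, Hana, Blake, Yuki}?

The union of neighbours of {Quinn, Hana, Blake, Yuki} is {T1, T2, T3, T4, T5}, which has 5 elements.
Since |N(S)| = 5 ≥ |S| = 4, Hall's condition holds for this subset.

5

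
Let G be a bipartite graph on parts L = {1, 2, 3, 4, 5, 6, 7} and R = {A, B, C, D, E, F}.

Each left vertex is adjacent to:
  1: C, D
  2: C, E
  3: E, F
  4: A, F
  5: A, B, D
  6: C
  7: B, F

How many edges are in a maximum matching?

A valid assignment of size 6: 1-D, 2-E, 3-F, 4-A, 5-B, 6-C.
The set {1, 2, 3, 4, 5, 6, 7} has only 6 neighbours ({A, B, C, D, E, F}), so by Hall's theorem at most 6 of the 7 left vertices can be matched.

6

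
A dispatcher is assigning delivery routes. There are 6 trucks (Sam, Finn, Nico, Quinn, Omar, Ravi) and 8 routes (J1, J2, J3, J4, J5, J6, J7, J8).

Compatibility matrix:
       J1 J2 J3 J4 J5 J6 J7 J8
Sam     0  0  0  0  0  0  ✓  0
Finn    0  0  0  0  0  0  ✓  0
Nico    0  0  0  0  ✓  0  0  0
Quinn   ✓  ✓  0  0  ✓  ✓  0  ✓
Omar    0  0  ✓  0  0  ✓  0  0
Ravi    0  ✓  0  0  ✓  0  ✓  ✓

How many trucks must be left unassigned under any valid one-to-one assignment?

For example, pair Sam-J7, Nico-J5, Quinn-J6, Omar-J3, Ravi-J8.
The set {Sam, Finn} has only 1 neighbour ({J7}), so by Hall's theorem at most 5 of the 6 trucks can be matched.
That matches 5 of the 6, leaving 1 unmatched; no matching can do better.

1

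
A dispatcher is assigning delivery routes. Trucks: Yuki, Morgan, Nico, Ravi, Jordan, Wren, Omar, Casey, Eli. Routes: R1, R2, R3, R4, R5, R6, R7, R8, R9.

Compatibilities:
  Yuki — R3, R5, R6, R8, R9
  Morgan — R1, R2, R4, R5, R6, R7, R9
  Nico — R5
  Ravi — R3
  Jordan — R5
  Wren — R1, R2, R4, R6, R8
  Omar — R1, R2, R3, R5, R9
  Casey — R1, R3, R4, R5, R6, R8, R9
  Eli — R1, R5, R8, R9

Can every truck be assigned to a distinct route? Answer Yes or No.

No

The set {Nico, Jordan} has only 1 neighbour ({R5}), so by Hall's theorem at most 8 of the 9 trucks can be matched.
Hence no matching covers every truck.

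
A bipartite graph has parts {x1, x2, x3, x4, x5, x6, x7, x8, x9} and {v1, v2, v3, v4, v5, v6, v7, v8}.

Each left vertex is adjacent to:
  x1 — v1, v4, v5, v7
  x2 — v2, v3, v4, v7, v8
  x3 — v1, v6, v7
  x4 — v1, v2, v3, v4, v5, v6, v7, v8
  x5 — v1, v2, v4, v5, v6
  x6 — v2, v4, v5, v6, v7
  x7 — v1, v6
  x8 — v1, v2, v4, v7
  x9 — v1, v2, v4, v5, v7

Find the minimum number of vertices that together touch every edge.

8

{x2, x4, v1, v2, v4, v5, v6, v7} is a vertex cover of size 8: every edge has an endpoint in this set.
No smaller cover exists because x1–v4, x2–v3, x3–v7, x4–v8, x5–v6, x6–v5, x7–v1, x8–v2 is a matching of size 8, and a cover must include an endpoint of each of these disjoint edges (König's theorem).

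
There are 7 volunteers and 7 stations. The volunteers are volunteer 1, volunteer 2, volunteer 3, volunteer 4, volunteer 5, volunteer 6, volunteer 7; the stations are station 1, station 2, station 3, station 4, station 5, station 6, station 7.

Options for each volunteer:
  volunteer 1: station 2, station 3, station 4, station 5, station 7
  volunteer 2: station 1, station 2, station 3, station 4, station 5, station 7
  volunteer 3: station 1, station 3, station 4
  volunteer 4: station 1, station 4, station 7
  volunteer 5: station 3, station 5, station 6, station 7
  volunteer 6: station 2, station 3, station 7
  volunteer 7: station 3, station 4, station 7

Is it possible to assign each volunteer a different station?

Yes

A valid assignment of size 7: volunteer 1–station 4, volunteer 2–station 5, volunteer 3–station 1, volunteer 4–station 7, volunteer 5–station 6, volunteer 6–station 2, volunteer 7–station 3.
Every volunteer is matched, so this is a perfect matching.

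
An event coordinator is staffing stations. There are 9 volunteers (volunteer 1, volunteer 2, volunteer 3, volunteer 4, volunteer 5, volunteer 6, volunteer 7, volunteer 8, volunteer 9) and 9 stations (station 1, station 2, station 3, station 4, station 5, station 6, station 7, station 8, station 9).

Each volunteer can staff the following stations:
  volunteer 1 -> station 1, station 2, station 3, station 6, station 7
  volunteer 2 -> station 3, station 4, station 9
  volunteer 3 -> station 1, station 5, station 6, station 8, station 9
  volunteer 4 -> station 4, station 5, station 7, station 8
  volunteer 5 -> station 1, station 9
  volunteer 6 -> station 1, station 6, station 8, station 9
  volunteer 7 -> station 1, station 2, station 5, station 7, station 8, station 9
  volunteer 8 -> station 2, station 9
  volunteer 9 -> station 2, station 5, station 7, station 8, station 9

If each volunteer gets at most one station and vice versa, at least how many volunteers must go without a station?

One maximum matching: volunteer 1–station 2, volunteer 2–station 3, volunteer 3–station 6, volunteer 4–station 4, volunteer 5–station 1, volunteer 6–station 8, volunteer 7–station 5, volunteer 8–station 9, volunteer 9–station 7.
All 9 volunteers are matched, so no larger matching exists.
That matches 9 of the 9, leaving 0 unmatched; no matching can do better.

0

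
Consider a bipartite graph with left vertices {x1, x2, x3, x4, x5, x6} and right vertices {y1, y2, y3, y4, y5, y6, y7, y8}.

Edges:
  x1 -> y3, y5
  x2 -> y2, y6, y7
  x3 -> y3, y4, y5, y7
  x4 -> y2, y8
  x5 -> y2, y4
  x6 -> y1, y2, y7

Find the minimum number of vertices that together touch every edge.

6

{x1, x2, x3, x4, x5, x6} is a vertex cover of size 6: every edge has an endpoint in this set.
No smaller cover exists because x1–y5, x2–y2, x3–y3, x4–y8, x5–y4, x6–y7 is a matching of size 6, and a cover must include an endpoint of each of these disjoint edges (König's theorem).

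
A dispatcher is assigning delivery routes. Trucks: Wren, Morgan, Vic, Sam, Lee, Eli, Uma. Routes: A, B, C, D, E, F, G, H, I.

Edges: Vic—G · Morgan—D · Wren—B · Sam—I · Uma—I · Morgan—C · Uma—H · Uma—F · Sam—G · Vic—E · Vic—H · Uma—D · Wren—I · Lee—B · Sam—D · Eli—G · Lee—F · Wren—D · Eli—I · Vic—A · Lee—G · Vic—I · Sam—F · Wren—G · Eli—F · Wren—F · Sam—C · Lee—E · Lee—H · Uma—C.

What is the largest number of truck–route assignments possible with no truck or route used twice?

7

A valid assignment of size 7: Wren–B, Morgan–C, Vic–A, Sam–G, Lee–E, Eli–F, Uma–H.
This saturates every truck, so 7 is the maximum.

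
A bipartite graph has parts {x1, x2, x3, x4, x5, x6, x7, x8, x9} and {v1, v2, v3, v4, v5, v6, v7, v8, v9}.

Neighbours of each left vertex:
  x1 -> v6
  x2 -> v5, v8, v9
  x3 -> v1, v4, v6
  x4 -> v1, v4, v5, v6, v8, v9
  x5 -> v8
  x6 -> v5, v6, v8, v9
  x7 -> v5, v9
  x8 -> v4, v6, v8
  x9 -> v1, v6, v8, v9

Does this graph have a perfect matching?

The set {x1, x2, x3, x4, x5, x6, x7, x8, x9} has only 6 neighbours ({v1, v4, v5, v6, v8, v9}), so by Hall's theorem at most 6 of the 9 left vertices can be matched.
Hence no matching covers every left vertex.

No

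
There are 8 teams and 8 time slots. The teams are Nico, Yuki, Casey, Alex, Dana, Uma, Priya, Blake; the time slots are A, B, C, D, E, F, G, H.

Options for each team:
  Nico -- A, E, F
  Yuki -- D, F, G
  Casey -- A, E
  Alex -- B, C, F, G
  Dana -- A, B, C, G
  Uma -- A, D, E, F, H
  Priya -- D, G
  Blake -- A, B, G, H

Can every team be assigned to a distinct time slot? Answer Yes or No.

Yes

One maximum matching: Nico→E, Yuki→D, Casey→A, Alex→F, Dana→C, Uma→H, Priya→G, Blake→B.
All 8 teams are covered.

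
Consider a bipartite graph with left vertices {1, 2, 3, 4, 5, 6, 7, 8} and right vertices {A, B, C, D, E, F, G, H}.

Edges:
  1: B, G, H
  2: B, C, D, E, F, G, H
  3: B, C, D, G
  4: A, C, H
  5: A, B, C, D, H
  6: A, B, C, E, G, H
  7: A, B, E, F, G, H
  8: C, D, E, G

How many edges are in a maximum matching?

A valid assignment of size 8: 1–B, 2–G, 3–D, 4–C, 5–H, 6–A, 7–F, 8–E.
This saturates every left vertex, so 8 is the maximum.

8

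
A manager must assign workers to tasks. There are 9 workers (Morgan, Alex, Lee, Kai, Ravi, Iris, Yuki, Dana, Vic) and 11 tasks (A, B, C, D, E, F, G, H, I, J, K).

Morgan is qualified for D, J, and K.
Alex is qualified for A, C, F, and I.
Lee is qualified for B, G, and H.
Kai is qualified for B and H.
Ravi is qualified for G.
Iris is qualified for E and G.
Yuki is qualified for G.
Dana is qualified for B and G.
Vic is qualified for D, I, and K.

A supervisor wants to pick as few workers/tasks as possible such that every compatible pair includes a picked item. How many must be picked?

{Morgan, Alex, Iris, Vic, B, G, H} is a vertex cover of size 7: every edge has an endpoint in this set.
No smaller cover exists because Morgan–J, Alex–I, Lee–B, Kai–H, Ravi–G, Iris–E, Vic–K is a matching of size 7, and a cover must include an endpoint of each of these disjoint edges (König's theorem).

7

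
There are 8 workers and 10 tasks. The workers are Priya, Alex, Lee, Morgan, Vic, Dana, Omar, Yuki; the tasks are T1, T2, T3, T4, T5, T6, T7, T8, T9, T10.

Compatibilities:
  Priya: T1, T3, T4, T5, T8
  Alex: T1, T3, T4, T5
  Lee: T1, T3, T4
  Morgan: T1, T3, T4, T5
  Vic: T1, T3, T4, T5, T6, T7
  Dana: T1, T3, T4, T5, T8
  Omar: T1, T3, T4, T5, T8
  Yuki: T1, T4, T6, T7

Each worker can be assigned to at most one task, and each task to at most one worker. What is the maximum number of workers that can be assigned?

For example, pair Priya–T8, Alex–T1, Lee–T3, Morgan–T5, Vic–T6, Dana–T4, Yuki–T7.
The set {Priya, Alex, Lee, Morgan, Dana, Omar} has only 5 neighbours ({T1, T3, T4, T5, T8}), so by Hall's theorem at most 7 of the 8 workers can be matched.

7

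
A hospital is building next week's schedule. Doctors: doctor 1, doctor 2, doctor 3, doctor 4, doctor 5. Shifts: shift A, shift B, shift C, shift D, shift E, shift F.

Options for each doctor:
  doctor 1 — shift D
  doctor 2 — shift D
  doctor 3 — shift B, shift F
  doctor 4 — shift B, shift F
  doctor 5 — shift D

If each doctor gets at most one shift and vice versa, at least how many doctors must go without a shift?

2

For example, pair doctor 1→shift D, doctor 3→shift B, doctor 4→shift F.
The set {doctor 1, doctor 2, doctor 5} has only 1 neighbour ({shift D}), so by Hall's theorem at most 3 of the 5 doctors can be matched.
That matches 3 of the 5, leaving 2 unmatched; no matching can do better.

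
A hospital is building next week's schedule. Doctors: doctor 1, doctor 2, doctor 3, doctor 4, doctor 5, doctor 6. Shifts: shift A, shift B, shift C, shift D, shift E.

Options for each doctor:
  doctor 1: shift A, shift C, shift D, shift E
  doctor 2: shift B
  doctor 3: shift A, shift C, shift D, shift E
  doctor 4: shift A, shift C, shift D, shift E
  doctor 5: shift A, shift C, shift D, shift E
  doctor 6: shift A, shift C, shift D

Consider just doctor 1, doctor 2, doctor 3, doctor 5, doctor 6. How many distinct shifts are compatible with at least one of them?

The union of neighbours of {doctor 1, doctor 2, doctor 3, doctor 5, doctor 6} is {shift A, shift B, shift C, shift D, shift E}, which has 5 elements.
Since |N(S)| = 5 ≥ |S| = 5, Hall's condition holds for this subset.

5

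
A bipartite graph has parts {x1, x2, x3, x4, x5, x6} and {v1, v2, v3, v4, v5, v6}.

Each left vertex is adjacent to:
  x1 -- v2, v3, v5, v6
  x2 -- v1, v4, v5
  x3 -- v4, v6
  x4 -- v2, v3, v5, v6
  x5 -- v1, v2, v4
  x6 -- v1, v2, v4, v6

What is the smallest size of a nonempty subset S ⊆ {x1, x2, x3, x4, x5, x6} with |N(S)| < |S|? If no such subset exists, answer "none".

A matching saturating every left vertex exists, for instance x1→v5, x2→v4, x3→v6, x4→v3, x5→v1, x6→v2.
By Hall's marriage theorem, this means |N(S)| ≥ |S| for every subset S, so no violating subset exists.

none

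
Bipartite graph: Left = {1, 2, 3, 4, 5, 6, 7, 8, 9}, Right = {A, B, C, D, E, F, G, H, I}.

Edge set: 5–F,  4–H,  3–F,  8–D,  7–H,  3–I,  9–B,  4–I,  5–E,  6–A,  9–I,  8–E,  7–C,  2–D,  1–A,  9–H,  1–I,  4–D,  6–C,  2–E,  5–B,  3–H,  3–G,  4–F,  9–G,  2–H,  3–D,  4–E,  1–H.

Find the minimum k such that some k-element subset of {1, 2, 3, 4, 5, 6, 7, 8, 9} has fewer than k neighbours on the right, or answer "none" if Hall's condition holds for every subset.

A matching saturating every left vertex exists, for instance 1→I, 2→H, 3→G, 4→F, 5→E, 6→A, 7→C, 8→D, 9→B.
By Hall's marriage theorem, this means |N(S)| ≥ |S| for every subset S, so no violating subset exists.

none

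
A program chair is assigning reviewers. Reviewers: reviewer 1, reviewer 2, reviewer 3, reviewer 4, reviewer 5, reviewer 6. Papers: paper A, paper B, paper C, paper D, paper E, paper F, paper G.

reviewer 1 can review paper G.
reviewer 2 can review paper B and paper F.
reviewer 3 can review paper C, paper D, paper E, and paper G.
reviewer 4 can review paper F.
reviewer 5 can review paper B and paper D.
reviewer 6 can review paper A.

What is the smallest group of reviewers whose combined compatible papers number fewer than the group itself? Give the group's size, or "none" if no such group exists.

A matching saturating every reviewer exists, for instance reviewer 1→paper G, reviewer 2→paper B, reviewer 3→paper C, reviewer 4→paper F, reviewer 5→paper D, reviewer 6→paper A.
By Hall's marriage theorem, this means |N(S)| ≥ |S| for every subset S, so no violating subset exists.

none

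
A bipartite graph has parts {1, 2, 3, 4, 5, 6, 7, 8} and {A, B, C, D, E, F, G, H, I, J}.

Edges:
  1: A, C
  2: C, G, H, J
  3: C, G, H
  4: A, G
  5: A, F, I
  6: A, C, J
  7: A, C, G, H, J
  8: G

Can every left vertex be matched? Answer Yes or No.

The set {1, 2, 3, 4, 6, 7, 8} has only 5 neighbours ({A, C, G, H, J}), so by Hall's theorem at most 6 of the 8 left vertices can be matched.
Hence no matching covers every left vertex.

No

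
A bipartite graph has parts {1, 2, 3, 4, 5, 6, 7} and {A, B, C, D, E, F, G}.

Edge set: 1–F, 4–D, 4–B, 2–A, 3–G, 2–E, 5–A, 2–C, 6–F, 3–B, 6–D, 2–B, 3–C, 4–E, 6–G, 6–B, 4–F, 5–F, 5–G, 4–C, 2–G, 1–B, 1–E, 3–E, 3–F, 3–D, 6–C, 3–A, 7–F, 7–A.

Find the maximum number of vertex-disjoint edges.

7

One maximum matching: 1–E, 2–A, 3–D, 4–C, 5–G, 6–B, 7–F.
This saturates every left vertex, so 7 is the maximum.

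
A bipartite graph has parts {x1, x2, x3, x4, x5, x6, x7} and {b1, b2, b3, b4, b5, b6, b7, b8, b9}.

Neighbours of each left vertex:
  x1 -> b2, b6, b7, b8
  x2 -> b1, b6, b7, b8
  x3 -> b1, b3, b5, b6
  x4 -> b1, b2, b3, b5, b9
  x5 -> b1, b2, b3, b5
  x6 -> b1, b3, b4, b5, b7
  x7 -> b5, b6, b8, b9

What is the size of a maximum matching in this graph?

For example, pair x1–b6, x2–b8, x3–b3, x4–b1, x5–b2, x6–b7, x7–b5.
This saturates every left vertex, so 7 is the maximum.

7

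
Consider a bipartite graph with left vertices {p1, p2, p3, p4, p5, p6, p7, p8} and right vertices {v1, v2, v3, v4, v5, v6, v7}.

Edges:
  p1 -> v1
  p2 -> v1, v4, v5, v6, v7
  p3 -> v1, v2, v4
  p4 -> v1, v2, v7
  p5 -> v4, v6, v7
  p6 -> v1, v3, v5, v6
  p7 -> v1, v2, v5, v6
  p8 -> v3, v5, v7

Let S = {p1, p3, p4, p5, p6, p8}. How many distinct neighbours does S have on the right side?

The union of neighbours of {p1, p3, p4, p5, p6, p8} is {v1, v2, v3, v4, v5, v6, v7}, which has 7 elements.
Since |N(S)| = 7 ≥ |S| = 6, Hall's condition holds for this subset.

7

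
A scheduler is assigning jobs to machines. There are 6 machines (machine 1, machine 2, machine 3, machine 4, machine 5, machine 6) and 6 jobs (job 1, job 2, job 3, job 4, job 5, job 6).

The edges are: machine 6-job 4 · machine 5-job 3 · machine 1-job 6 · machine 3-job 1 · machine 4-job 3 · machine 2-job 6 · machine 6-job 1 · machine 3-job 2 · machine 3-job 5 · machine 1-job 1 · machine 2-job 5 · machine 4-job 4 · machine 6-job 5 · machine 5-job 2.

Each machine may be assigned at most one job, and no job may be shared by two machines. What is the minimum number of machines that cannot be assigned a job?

0

One maximum matching: machine 1→job 6, machine 2→job 5, machine 3→job 2, machine 4→job 4, machine 5→job 3, machine 6→job 1.
All 6 machines are matched, so no larger matching exists.
That matches 6 of the 6, leaving 0 unmatched; no matching can do better.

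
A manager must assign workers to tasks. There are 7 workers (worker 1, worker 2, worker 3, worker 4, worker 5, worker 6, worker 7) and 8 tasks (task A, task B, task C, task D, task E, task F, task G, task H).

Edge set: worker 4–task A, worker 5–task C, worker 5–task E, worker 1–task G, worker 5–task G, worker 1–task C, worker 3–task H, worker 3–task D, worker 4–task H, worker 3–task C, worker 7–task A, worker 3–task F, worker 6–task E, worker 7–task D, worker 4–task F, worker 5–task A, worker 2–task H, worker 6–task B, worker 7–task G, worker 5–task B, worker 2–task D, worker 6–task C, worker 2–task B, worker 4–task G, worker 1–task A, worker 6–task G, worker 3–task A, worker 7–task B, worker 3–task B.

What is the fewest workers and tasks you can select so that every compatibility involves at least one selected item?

7

A maximum matching has 7 edges (e.g. worker 1–task G, worker 2–task H, worker 3–task A, worker 4–task F, worker 5–task C, worker 6–task E, worker 7–task D).
By König's theorem the minimum vertex cover has the same size. One such cover is {worker 1, worker 2, worker 3, worker 4, worker 5, worker 6, worker 7}.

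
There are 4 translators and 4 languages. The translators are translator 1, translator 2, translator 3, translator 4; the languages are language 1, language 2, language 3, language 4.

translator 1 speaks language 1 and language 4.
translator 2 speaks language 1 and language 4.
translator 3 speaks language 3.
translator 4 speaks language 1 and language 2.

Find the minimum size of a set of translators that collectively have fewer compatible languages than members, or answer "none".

A matching saturating every translator exists, for instance translator 1→language 1, translator 2→language 4, translator 3→language 3, translator 4→language 2.
By Hall's marriage theorem, this means |N(S)| ≥ |S| for every subset S, so no violating subset exists.

none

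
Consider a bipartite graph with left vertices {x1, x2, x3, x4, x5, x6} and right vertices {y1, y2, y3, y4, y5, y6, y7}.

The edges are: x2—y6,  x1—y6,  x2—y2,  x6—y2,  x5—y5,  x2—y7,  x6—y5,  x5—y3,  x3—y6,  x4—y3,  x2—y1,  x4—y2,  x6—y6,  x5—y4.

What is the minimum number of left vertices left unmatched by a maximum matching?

1

For example, pair x1-y6, x2-y7, x4-y3, x5-y4, x6-y2.
The set {x1, x3} has only 1 neighbour ({y6}), so by Hall's theorem at most 5 of the 6 left vertices can be matched.
That matches 5 of the 6, leaving 1 unmatched; no matching can do better.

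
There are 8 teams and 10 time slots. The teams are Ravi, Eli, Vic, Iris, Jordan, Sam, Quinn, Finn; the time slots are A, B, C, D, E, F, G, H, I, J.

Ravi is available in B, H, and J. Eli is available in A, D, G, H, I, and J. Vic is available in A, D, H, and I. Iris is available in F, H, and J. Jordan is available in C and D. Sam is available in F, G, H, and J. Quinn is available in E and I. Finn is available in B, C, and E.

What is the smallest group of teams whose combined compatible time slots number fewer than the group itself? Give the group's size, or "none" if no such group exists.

A matching saturating every team exists, for instance Ravi→J, Eli→A, Vic→I, Iris→H, Jordan→C, Sam→G, Quinn→E, Finn→B.
By Hall's marriage theorem, this means |N(S)| ≥ |S| for every subset S, so no violating subset exists.

none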